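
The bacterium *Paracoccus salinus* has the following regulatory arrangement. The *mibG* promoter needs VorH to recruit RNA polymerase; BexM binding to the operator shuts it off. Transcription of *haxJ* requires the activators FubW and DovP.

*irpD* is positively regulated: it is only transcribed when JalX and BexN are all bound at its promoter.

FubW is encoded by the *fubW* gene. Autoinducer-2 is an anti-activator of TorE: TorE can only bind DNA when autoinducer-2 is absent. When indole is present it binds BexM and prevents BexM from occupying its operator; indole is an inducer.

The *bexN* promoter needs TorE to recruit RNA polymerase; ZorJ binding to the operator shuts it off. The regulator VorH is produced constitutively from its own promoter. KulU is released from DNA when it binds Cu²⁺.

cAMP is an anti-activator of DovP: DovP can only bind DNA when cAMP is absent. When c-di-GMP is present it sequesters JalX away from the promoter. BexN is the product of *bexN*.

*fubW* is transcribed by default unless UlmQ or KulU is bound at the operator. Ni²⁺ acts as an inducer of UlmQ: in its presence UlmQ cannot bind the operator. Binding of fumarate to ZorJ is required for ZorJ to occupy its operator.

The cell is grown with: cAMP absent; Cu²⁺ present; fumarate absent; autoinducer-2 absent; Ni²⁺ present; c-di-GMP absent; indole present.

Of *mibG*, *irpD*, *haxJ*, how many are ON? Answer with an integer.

VorH is produced constitutively and is active.
Indole is present, so BexM is inactive.
No repressor is bound and VorH is active, so *mibG* is transcribed.
→ *mibG* is ON.
c-di-GMP is absent, so JalX is active.
Autoinducer-2 is absent, so TorE is active.
Fumarate is absent, so ZorJ is inactive.
No repressor is bound and TorE is active, so *bexN* is transcribed.
So BexN is produced and active.
No repressor is bound and JalX and BexN are active, so *irpD* is transcribed.
→ *irpD* is ON.
Ni²⁺ is present, so UlmQ is inactive.
Cu²⁺ is present, so KulU is inactive.
With no repressor bound, *fubW* is transcribed.
So FubW is produced and active.
cAMP is absent, so DovP is active.
No repressor is bound and FubW and DovP are active, so *haxJ* is transcribed.
→ *haxJ* is ON.
3 of the 3 genes are transcribed.

3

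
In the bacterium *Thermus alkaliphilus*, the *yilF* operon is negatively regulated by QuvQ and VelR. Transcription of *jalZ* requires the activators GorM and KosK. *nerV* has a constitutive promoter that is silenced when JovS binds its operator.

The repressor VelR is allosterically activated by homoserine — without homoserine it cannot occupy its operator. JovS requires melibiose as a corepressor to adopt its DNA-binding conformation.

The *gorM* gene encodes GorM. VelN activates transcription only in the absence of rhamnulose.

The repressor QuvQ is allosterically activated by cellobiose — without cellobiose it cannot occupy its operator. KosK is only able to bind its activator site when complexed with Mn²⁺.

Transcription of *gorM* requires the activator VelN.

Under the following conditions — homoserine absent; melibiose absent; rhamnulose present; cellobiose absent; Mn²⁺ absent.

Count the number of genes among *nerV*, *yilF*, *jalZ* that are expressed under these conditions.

Melibiose is absent, so JovS is inactive.
With no repressor bound, *nerV* is transcribed.
→ *nerV* is ON.
Cellobiose is absent, so QuvQ is inactive.
Homoserine is absent, so VelR is inactive.
With no repressor bound, *yilF* is transcribed.
→ *yilF* is ON.
Rhamnulose is present, so VelN is inactive.
Required activator VelN is absent, so *gorM* is not transcribed.
So GorM is not produced.
Mn²⁺ is absent, so KosK is inactive.
Required activator GorM is absent, so *jalZ* is not transcribed.
→ *jalZ* is OFF.
2 of the 3 genes are transcribed.

2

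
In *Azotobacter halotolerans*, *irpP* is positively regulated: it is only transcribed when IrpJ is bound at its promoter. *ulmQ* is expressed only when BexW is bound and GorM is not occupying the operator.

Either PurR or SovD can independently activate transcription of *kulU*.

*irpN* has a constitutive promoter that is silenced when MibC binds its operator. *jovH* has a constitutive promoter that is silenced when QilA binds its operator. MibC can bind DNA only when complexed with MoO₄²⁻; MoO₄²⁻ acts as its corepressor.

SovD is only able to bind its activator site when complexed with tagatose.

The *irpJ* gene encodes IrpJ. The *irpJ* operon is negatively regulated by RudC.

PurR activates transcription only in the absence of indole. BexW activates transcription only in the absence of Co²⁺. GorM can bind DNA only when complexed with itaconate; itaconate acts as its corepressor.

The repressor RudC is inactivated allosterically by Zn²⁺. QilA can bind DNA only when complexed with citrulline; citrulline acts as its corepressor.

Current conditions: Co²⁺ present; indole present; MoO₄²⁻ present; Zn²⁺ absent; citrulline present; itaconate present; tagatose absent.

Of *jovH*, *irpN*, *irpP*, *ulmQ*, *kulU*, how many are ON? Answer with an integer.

0

Citrulline is present, so QilA is active.
With repressor QilA bound, *jovH* is not transcribed.
→ *jovH* is OFF.
MoO₄²⁻ is present, so MibC is active.
With repressor MibC bound, *irpN* is not transcribed.
→ *irpN* is OFF.
Zn²⁺ is absent, so RudC is active.
With repressor RudC bound, *irpJ* is not transcribed.
So IrpJ is not produced.
Required activator IrpJ is absent, so *irpP* is not transcribed.
→ *irpP* is OFF.
Co²⁺ is present, so BexW is inactive.
Itaconate is present, so GorM is active.
With repressor GorM bound, *ulmQ* is not transcribed.
→ *ulmQ* is OFF.
Indole is present, so PurR is inactive.
Tagatose is absent, so SovD is inactive.
No activator is available at the *kulU* promoter, so *kulU* is not transcribed.
→ *kulU* is OFF.
0 of the 5 genes are transcribed.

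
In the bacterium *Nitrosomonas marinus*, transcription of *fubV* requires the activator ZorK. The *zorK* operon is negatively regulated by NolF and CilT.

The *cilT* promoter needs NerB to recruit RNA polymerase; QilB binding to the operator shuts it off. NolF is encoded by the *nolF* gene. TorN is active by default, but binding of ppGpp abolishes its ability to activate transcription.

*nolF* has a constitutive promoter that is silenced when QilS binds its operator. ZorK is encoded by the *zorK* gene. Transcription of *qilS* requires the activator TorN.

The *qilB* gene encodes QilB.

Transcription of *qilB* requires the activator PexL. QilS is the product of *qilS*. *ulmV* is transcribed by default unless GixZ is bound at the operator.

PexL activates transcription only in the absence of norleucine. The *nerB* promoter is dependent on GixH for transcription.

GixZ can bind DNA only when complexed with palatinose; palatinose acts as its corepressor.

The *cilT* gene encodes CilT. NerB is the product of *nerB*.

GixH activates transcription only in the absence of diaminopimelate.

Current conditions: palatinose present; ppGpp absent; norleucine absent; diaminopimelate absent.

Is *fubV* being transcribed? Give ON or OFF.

ON

ppGpp is absent, so TorN is active.
No repressor is bound and TorN is active, so *qilS* is transcribed.
So QilS is produced and active.
With repressor QilS bound, *nolF* is not transcribed.
So NolF is not produced.
Diaminopimelate is absent, so GixH is active.
No repressor is bound and GixH is active, so *nerB* is transcribed.
So NerB is produced and active.
Norleucine is absent, so PexL is active.
No repressor is bound and PexL is active, so *qilB* is transcribed.
So QilB is produced and active.
With repressor QilB bound, *cilT* is not transcribed.
So CilT is not produced.
With no repressor bound, *zorK* is transcribed.
So ZorK is produced and active.
No repressor is bound and ZorK is active, so *fubV* is transcribed.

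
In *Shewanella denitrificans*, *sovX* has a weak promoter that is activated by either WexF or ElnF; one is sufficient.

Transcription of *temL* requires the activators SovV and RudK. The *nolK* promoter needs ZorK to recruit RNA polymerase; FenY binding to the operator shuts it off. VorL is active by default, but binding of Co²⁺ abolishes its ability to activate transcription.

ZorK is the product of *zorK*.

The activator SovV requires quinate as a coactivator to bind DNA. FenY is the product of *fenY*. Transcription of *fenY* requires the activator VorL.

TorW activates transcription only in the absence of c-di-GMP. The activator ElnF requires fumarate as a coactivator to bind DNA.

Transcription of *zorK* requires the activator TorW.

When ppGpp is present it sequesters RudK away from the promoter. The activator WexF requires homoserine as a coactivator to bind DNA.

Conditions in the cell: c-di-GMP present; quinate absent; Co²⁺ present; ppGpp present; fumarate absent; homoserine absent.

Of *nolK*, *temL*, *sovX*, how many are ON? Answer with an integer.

0

Co²⁺ is present, so VorL is inactive.
Required activator VorL is absent, so *fenY* is not transcribed.
So FenY is not produced.
c-di-GMP is present, so TorW is inactive.
Required activator TorW is absent, so *zorK* is not transcribed.
So ZorK is not produced.
Required activator ZorK is absent, so *nolK* is not transcribed.
→ *nolK* is OFF.
Quinate is absent, so SovV is inactive.
ppGpp is present, so RudK is inactive.
Required activator SovV is absent, so *temL* is not transcribed.
→ *temL* is OFF.
Homoserine is absent, so WexF is inactive.
Fumarate is absent, so ElnF is inactive.
No activator is available at the *sovX* promoter, so *sovX* is not transcribed.
→ *sovX* is OFF.
0 of the 3 genes are transcribed.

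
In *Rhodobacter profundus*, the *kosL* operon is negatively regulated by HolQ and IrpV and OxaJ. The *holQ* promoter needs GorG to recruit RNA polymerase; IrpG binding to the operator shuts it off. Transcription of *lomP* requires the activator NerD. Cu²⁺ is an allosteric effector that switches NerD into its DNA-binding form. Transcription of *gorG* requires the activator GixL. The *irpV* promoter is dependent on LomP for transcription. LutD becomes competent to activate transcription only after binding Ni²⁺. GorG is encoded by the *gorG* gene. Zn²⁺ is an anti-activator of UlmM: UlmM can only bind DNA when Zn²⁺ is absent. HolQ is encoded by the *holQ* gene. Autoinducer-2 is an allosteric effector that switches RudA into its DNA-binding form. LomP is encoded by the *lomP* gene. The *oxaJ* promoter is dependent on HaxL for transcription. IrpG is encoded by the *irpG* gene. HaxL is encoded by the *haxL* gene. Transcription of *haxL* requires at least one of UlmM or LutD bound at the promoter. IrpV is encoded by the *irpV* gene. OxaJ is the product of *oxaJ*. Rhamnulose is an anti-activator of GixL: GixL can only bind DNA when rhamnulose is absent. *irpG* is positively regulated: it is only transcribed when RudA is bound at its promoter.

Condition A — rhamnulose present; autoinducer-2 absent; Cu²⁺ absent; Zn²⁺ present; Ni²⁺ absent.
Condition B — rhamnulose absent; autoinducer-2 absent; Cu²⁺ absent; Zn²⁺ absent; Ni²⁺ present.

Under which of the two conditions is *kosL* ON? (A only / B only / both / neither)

Condition A:
Rhamnulose is present, so GixL is inactive.
Required activator GixL is absent, so *gorG* is not transcribed.
So GorG is not produced.
Autoinducer-2 is absent, so RudA is inactive.
Required activator RudA is absent, so *irpG* is not transcribed.
So IrpG is not produced.
Required activator GorG is absent, so *holQ* is not transcribed.
So HolQ is not produced.
Cu²⁺ is absent, so NerD is inactive.
Required activator NerD is absent, so *lomP* is not transcribed.
So LomP is not produced.
Required activator LomP is absent, so *irpV* is not transcribed.
So IrpV is not produced.
Zn²⁺ is present, so UlmM is inactive.
Ni²⁺ is absent, so LutD is inactive.
No activator is available at the *haxL* promoter, so *haxL* is not transcribed.
So HaxL is not produced.
Required activator HaxL is absent, so *oxaJ* is not transcribed.
So OxaJ is not produced.
With no repressor bound, *kosL* is transcribed.
→ *kosL* is ON in A.
Condition B:
Rhamnulose is absent, so GixL is active.
No repressor is bound and GixL is active, so *gorG* is transcribed.
So GorG is produced and active.
Autoinducer-2 is absent, so RudA is inactive.
Required activator RudA is absent, so *irpG* is not transcribed.
So IrpG is not produced.
No repressor is bound and GorG is active, so *holQ* is transcribed.
So HolQ is produced and active.
Cu²⁺ is absent, so NerD is inactive.
Required activator NerD is absent, so *lomP* is not transcribed.
So LomP is not produced.
Required activator LomP is absent, so *irpV* is not transcribed.
So IrpV is not produced.
Zn²⁺ is absent, so UlmM is active.
Ni²⁺ is present, so LutD is active.
Activator UlmM is present, so *haxL* is transcribed.
So HaxL is produced and active.
No repressor is bound and HaxL is active, so *oxaJ* is transcribed.
So OxaJ is produced and active.
With repressor HolQ bound, *kosL* is not transcribed.
→ *kosL* is OFF in B.

A only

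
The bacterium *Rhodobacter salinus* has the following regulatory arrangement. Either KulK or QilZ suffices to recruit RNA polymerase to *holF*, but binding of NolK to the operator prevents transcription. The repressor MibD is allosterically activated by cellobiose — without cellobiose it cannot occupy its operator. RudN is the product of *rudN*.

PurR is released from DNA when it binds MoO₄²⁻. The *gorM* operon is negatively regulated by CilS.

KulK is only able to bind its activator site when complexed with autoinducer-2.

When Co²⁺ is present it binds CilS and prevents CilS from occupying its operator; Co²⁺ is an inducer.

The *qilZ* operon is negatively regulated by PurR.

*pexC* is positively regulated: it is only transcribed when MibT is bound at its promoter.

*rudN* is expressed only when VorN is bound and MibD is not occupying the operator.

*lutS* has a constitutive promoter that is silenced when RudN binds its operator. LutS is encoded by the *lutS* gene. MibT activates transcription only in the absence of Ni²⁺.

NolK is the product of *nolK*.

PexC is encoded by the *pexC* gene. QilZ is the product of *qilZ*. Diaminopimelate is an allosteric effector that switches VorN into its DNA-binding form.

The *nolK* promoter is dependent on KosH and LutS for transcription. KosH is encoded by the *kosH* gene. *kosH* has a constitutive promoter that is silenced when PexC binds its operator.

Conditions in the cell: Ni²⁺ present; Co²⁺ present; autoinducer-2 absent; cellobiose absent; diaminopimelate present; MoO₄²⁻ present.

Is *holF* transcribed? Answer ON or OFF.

Autoinducer-2 is absent, so KulK is inactive.
Ni²⁺ is present, so MibT is inactive.
Required activator MibT is absent, so *pexC* is not transcribed.
So PexC is not produced.
With no repressor bound, *kosH* is transcribed.
So KosH is produced and active.
Diaminopimelate is present, so VorN is active.
Cellobiose is absent, so MibD is inactive.
No repressor is bound and VorN is active, so *rudN* is transcribed.
So RudN is produced and active.
With repressor RudN bound, *lutS* is not transcribed.
So LutS is not produced.
Required activator LutS is absent, so *nolK* is not transcribed.
So NolK is not produced.
MoO₄²⁻ is present, so PurR is inactive.
With no repressor bound, *qilZ* is transcribed.
So QilZ is produced and active.
Activator QilZ is present, so *holF* is transcribed.

ON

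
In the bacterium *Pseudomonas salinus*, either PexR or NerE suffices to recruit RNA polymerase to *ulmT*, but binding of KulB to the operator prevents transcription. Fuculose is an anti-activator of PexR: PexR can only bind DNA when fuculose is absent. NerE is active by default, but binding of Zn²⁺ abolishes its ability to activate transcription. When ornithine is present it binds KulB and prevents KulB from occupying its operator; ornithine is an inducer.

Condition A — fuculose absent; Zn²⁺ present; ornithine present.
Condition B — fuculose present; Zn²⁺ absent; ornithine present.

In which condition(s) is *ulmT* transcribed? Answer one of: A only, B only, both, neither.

both

Condition A:
Fuculose is absent, so PexR is active.
Zn²⁺ is present, so NerE is inactive.
Ornithine is present, so KulB is inactive.
Activator PexR is present, so *ulmT* is transcribed.
→ *ulmT* is ON in A.
Condition B:
Fuculose is present, so PexR is inactive.
Zn²⁺ is absent, so NerE is active.
Ornithine is present, so KulB is inactive.
Activator NerE is present, so *ulmT* is transcribed.
→ *ulmT* is ON in B.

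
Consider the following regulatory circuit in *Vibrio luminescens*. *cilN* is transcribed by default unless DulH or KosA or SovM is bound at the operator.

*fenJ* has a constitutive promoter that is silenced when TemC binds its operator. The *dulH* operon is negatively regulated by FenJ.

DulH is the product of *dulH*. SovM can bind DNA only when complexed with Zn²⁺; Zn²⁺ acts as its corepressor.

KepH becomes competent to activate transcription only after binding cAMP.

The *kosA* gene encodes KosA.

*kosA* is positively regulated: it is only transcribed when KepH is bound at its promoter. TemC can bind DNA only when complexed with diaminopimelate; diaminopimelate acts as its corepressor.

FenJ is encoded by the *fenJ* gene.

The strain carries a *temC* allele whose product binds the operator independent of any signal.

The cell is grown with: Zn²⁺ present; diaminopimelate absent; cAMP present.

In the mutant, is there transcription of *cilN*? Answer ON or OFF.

OFF

TemC is constitutively active in this strain.
With repressor TemC bound, *fenJ* is not transcribed.
So FenJ is not produced.
With no repressor bound, *dulH* is transcribed.
So DulH is produced and active.
cAMP is present, so KepH is active.
No repressor is bound and KepH is active, so *kosA* is transcribed.
So KosA is produced and active.
Zn²⁺ is present, so SovM is active.
With repressor DulH bound, *cilN* is not transcribed.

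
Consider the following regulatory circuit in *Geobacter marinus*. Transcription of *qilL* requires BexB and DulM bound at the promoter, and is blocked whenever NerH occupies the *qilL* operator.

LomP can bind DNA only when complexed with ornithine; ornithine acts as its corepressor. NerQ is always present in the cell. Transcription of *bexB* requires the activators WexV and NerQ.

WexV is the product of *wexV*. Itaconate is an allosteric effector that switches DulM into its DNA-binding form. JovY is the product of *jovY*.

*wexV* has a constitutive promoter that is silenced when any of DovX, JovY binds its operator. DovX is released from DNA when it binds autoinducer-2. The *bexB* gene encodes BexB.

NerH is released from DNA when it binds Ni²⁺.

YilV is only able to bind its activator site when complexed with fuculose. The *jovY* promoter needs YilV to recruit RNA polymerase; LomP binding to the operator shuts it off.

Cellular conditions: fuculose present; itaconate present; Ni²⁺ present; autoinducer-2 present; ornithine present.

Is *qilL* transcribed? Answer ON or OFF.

ON

Autoinducer-2 is present, so DovX is inactive.
Ornithine is present, so LomP is active.
Fuculose is present, so YilV is active.
With repressor LomP bound, *jovY* is not transcribed.
So JovY is not produced.
With no repressor bound, *wexV* is transcribed.
So WexV is produced and active.
NerQ is produced constitutively and is active.
No repressor is bound and WexV and NerQ are active, so *bexB* is transcribed.
So BexB is produced and active.
Itaconate is present, so DulM is active.
Ni²⁺ is present, so NerH is inactive.
No repressor is bound and BexB and DulM are active, so *qilL* is transcribed.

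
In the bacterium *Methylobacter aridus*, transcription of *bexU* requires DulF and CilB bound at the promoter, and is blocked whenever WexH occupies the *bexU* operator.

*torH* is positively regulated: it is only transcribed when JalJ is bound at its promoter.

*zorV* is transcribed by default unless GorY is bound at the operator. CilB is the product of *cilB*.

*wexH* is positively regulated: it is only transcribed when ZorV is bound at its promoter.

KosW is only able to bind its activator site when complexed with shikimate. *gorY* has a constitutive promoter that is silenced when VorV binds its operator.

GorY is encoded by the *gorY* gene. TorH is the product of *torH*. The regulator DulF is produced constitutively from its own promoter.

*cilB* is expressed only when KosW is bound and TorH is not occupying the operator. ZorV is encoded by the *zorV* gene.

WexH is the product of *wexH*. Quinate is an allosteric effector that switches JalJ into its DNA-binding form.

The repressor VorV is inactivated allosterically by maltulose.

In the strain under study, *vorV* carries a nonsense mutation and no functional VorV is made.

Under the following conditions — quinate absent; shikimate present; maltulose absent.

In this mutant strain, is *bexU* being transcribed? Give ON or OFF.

ON

DulF is produced constitutively and is active.
Quinate is absent, so JalJ is inactive.
Required activator JalJ is absent, so *torH* is not transcribed.
So TorH is not produced.
Shikimate is present, so KosW is active.
No repressor is bound and KosW is active, so *cilB* is transcribed.
So CilB is produced and active.
VorV is non-functional in this strain, so it has no effect.
With no repressor bound, *gorY* is transcribed.
So GorY is produced and active.
With repressor GorY bound, *zorV* is not transcribed.
So ZorV is not produced.
Required activator ZorV is absent, so *wexH* is not transcribed.
So WexH is not produced.
No repressor is bound and DulF and CilB are active, so *bexU* is transcribed.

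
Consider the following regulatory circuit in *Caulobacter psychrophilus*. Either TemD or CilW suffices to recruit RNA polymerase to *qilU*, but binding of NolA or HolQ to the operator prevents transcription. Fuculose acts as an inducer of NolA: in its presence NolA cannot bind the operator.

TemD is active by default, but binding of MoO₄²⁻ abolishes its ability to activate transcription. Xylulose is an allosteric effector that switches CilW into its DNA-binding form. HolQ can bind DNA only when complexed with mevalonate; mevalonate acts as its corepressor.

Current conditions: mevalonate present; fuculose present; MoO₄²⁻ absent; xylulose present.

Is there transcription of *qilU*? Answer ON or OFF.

OFF

MoO₄²⁻ is absent, so TemD is active.
Fuculose is present, so NolA is inactive.
Mevalonate is present, so HolQ is active.
Xylulose is present, so CilW is active.
With repressor HolQ bound, *qilU* is not transcribed.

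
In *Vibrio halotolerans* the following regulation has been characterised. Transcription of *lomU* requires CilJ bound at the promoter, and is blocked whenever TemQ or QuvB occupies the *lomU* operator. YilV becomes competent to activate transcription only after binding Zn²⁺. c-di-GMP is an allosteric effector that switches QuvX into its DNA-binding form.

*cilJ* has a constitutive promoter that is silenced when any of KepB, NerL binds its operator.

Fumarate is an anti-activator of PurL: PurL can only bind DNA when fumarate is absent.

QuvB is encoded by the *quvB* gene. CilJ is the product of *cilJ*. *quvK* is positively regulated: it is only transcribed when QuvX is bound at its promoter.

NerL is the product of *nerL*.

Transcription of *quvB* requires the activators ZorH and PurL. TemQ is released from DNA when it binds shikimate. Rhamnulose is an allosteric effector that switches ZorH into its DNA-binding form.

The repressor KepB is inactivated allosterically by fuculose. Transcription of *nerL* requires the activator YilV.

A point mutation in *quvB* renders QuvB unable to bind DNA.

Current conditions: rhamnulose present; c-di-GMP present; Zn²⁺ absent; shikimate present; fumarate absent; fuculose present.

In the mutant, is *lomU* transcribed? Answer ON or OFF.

ON

Shikimate is present, so TemQ is inactive.
QuvB is non-functional in this strain, so it has no effect.
Fuculose is present, so KepB is inactive.
Zn²⁺ is absent, so YilV is inactive.
Required activator YilV is absent, so *nerL* is not transcribed.
So NerL is not produced.
With no repressor bound, *cilJ* is transcribed.
So CilJ is produced and active.
No repressor is bound and CilJ is active, so *lomU* is transcribed.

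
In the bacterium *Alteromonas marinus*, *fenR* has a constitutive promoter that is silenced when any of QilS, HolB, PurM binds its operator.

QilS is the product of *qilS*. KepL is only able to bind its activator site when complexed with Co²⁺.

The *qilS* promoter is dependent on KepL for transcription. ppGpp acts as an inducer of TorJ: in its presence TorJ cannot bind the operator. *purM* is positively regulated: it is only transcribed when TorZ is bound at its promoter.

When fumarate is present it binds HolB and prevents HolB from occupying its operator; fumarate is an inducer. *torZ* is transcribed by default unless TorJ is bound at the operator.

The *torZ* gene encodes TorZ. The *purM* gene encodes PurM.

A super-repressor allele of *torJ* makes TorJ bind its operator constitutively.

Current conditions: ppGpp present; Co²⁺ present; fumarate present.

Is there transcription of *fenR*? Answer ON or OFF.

Co²⁺ is present, so KepL is active.
No repressor is bound and KepL is active, so *qilS* is transcribed.
So QilS is produced and active.
Fumarate is present, so HolB is inactive.
TorJ is constitutively active in this strain.
With repressor TorJ bound, *torZ* is not transcribed.
So TorZ is not produced.
Required activator TorZ is absent, so *purM* is not transcribed.
So PurM is not produced.
With repressor QilS bound, *fenR* is not transcribed.

OFF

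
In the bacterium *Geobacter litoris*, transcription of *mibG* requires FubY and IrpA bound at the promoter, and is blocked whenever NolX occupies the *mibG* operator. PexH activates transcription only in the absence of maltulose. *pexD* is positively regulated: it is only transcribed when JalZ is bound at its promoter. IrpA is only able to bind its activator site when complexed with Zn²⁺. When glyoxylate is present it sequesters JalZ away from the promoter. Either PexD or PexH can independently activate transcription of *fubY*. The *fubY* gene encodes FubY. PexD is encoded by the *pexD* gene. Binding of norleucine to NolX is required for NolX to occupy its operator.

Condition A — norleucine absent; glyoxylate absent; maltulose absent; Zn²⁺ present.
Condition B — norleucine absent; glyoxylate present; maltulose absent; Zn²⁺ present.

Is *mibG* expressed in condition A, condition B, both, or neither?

Condition A:
Norleucine is absent, so NolX is inactive.
Glyoxylate is absent, so JalZ is active.
No repressor is bound and JalZ is active, so *pexD* is transcribed.
So PexD is produced and active.
Maltulose is absent, so PexH is active.
Activator PexD is present, so *fubY* is transcribed.
So FubY is produced and active.
Zn²⁺ is present, so IrpA is active.
No repressor is bound and FubY and IrpA are active, so *mibG* is transcribed.
→ *mibG* is ON in A.
Condition B:
Norleucine is absent, so NolX is inactive.
Glyoxylate is present, so JalZ is inactive.
Required activator JalZ is absent, so *pexD* is not transcribed.
So PexD is not produced.
Maltulose is absent, so PexH is active.
Activator PexH is present, so *fubY* is transcribed.
So FubY is produced and active.
Zn²⁺ is present, so IrpA is active.
No repressor is bound and FubY and IrpA are active, so *mibG* is transcribed.
→ *mibG* is ON in B.

both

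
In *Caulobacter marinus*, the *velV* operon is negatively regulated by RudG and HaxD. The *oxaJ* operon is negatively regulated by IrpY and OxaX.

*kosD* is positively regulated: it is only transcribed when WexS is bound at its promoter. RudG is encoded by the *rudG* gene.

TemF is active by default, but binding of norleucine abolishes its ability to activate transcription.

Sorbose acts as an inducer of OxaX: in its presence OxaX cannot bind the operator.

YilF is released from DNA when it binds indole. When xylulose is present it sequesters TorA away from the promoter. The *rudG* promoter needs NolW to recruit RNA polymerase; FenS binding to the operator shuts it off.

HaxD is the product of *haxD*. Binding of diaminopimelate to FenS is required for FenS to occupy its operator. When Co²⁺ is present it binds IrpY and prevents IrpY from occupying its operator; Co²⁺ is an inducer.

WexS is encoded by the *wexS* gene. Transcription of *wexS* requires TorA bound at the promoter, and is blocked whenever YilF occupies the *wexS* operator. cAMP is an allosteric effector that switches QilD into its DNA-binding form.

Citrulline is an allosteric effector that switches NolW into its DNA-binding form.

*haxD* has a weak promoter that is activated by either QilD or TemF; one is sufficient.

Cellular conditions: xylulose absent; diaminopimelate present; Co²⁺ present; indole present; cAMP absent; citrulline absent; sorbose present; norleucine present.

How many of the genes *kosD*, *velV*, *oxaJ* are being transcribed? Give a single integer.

3

Xylulose is absent, so TorA is active.
Indole is present, so YilF is inactive.
No repressor is bound and TorA is active, so *wexS* is transcribed.
So WexS is produced and active.
No repressor is bound and WexS is active, so *kosD* is transcribed.
→ *kosD* is ON.
Diaminopimelate is present, so FenS is active.
Citrulline is absent, so NolW is inactive.
With repressor FenS bound, *rudG* is not transcribed.
So RudG is not produced.
cAMP is absent, so QilD is inactive.
Norleucine is present, so TemF is inactive.
No activator is available at the *haxD* promoter, so *haxD* is not transcribed.
So HaxD is not produced.
With no repressor bound, *velV* is transcribed.
→ *velV* is ON.
Co²⁺ is present, so IrpY is inactive.
Sorbose is present, so OxaX is inactive.
With no repressor bound, *oxaJ* is transcribed.
→ *oxaJ* is ON.
3 of the 3 genes are transcribed.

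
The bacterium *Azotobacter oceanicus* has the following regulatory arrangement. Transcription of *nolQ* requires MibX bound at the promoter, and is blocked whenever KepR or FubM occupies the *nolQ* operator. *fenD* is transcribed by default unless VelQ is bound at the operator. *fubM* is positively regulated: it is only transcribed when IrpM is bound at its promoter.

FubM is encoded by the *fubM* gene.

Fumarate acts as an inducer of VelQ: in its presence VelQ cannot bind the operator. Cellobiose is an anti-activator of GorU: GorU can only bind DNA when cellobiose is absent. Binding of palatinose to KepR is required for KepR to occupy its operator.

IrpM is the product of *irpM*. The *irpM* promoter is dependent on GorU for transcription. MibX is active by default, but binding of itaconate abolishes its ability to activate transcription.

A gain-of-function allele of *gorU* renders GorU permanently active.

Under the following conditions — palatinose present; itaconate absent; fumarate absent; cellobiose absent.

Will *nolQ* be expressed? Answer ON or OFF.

Palatinose is present, so KepR is active.
GorU is constitutively active in this strain.
No repressor is bound and GorU is active, so *irpM* is transcribed.
So IrpM is produced and active.
No repressor is bound and IrpM is active, so *fubM* is transcribed.
So FubM is produced and active.
Itaconate is absent, so MibX is active.
With repressor KepR bound, *nolQ* is not transcribed.

OFF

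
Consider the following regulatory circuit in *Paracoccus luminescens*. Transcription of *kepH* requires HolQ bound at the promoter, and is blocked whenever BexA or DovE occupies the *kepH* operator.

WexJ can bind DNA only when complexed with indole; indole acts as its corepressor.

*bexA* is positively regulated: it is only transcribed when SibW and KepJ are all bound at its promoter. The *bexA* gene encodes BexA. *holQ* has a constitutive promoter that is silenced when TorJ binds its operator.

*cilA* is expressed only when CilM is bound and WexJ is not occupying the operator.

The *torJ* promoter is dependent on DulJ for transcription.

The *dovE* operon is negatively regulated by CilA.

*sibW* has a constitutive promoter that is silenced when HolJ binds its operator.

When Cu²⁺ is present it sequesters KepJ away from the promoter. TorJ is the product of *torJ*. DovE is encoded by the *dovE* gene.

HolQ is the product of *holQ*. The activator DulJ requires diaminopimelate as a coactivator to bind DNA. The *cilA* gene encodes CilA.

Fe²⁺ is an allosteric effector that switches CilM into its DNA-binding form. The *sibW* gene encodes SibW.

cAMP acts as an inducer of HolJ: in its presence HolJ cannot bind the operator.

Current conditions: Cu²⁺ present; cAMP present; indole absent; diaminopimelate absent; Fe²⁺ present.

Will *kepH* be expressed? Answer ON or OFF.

ON

cAMP is present, so HolJ is inactive.
With no repressor bound, *sibW* is transcribed.
So SibW is produced and active.
Cu²⁺ is present, so KepJ is inactive.
Required activator KepJ is absent, so *bexA* is not transcribed.
So BexA is not produced.
Indole is absent, so WexJ is inactive.
Fe²⁺ is present, so CilM is active.
No repressor is bound and CilM is active, so *cilA* is transcribed.
So CilA is produced and active.
With repressor CilA bound, *dovE* is not transcribed.
So DovE is not produced.
Diaminopimelate is absent, so DulJ is inactive.
Required activator DulJ is absent, so *torJ* is not transcribed.
So TorJ is not produced.
With no repressor bound, *holQ* is transcribed.
So HolQ is produced and active.
No repressor is bound and HolQ is active, so *kepH* is transcribed.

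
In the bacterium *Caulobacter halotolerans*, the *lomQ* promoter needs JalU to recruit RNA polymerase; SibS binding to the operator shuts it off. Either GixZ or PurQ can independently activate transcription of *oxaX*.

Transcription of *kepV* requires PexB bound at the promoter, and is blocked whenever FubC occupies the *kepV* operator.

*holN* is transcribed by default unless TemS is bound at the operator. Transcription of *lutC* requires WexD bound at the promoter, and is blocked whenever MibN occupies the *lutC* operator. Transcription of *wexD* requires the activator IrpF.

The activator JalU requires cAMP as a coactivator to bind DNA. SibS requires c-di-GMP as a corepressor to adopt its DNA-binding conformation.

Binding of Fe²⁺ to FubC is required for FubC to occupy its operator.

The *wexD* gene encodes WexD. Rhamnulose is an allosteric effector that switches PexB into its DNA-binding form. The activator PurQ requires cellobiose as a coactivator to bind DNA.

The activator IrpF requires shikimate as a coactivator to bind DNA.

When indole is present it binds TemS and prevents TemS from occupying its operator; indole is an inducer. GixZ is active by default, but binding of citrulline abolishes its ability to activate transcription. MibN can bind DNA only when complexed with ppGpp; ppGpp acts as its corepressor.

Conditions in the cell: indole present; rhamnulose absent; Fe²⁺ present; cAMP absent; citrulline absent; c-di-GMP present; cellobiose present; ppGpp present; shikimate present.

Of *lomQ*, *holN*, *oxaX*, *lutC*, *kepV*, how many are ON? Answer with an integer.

2

c-di-GMP is present, so SibS is active.
cAMP is absent, so JalU is inactive.
With repressor SibS bound, *lomQ* is not transcribed.
→ *lomQ* is OFF.
Indole is present, so TemS is inactive.
With no repressor bound, *holN* is transcribed.
→ *holN* is ON.
Citrulline is absent, so GixZ is active.
Cellobiose is present, so PurQ is active.
Activator GixZ is present, so *oxaX* is transcribed.
→ *oxaX* is ON.
Shikimate is present, so IrpF is active.
No repressor is bound and IrpF is active, so *wexD* is transcribed.
So WexD is produced and active.
ppGpp is present, so MibN is active.
With repressor MibN bound, *lutC* is not transcribed.
→ *lutC* is OFF.
Fe²⁺ is present, so FubC is active.
Rhamnulose is absent, so PexB is inactive.
With repressor FubC bound, *kepV* is not transcribed.
→ *kepV* is OFF.
2 of the 5 genes are transcribed.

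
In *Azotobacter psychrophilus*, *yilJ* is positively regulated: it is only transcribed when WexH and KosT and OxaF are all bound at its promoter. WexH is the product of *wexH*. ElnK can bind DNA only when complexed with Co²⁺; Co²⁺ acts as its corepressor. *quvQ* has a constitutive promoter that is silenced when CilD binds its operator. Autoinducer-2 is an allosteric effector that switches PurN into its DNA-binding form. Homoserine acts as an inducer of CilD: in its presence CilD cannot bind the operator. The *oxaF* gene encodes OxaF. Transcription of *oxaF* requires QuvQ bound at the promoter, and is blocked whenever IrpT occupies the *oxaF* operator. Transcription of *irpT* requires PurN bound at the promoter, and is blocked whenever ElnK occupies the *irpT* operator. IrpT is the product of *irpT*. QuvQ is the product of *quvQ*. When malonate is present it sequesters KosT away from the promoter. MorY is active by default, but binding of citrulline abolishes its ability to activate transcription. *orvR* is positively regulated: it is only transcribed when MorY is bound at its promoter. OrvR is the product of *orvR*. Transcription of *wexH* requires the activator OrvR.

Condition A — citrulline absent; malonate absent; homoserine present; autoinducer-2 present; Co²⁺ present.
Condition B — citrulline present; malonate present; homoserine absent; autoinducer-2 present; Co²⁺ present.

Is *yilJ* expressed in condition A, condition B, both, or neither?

Condition A:
Citrulline is absent, so MorY is active.
No repressor is bound and MorY is active, so *orvR* is transcribed.
So OrvR is produced and active.
No repressor is bound and OrvR is active, so *wexH* is transcribed.
So WexH is produced and active.
Malonate is absent, so KosT is active.
Homoserine is present, so CilD is inactive.
With no repressor bound, *quvQ* is transcribed.
So QuvQ is produced and active.
Autoinducer-2 is present, so PurN is active.
Co²⁺ is present, so ElnK is active.
With repressor ElnK bound, *irpT* is not transcribed.
So IrpT is not produced.
No repressor is bound and QuvQ is active, so *oxaF* is transcribed.
So OxaF is produced and active.
No repressor is bound and WexH and KosT and OxaF are active, so *yilJ* is transcribed.
→ *yilJ* is ON in A.
Condition B:
Citrulline is present, so MorY is inactive.
Required activator MorY is absent, so *orvR* is not transcribed.
So OrvR is not produced.
Required activator OrvR is absent, so *wexH* is not transcribed.
So WexH is not produced.
Malonate is present, so KosT is inactive.
Homoserine is absent, so CilD is active.
With repressor CilD bound, *quvQ* is not transcribed.
So QuvQ is not produced.
Autoinducer-2 is present, so PurN is active.
Co²⁺ is present, so ElnK is active.
With repressor ElnK bound, *irpT* is not transcribed.
So IrpT is not produced.
Required activator QuvQ is absent, so *oxaF* is not transcribed.
So OxaF is not produced.
Required activator WexH is absent, so *yilJ* is not transcribed.
→ *yilJ* is OFF in B.

A only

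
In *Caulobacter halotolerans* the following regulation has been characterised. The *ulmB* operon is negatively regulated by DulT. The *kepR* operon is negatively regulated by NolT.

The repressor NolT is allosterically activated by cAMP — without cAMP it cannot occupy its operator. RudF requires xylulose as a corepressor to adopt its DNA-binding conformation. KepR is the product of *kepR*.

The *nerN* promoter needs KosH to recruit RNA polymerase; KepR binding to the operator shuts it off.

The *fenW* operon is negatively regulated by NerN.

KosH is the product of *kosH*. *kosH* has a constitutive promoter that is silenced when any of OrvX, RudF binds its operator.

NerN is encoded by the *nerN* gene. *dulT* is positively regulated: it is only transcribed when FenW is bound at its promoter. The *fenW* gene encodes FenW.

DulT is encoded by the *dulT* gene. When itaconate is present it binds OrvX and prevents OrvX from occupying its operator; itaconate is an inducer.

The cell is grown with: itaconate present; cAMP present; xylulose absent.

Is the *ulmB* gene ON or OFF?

ON

Itaconate is present, so OrvX is inactive.
Xylulose is absent, so RudF is inactive.
With no repressor bound, *kosH* is transcribed.
So KosH is produced and active.
cAMP is present, so NolT is active.
With repressor NolT bound, *kepR* is not transcribed.
So KepR is not produced.
No repressor is bound and KosH is active, so *nerN* is transcribed.
So NerN is produced and active.
With repressor NerN bound, *fenW* is not transcribed.
So FenW is not produced.
Required activator FenW is absent, so *dulT* is not transcribed.
So DulT is not produced.
With no repressor bound, *ulmB* is transcribed.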